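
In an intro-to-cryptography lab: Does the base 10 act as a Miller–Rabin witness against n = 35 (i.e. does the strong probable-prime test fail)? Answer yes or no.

yes

n − 1 = 34 = 2^1 · 17, so s = 1 and d = 17.
x_0 = 10^17 mod 35 = 5.
x_0 ∉ {1, 34} and s = 1, so 10 is a Miller–Rabin witness and 35 is composite.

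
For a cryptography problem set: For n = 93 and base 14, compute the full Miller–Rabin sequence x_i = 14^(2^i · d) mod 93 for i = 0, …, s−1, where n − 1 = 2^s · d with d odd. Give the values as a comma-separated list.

n − 1 = 92 = 2^2 · 23, so s = 2 and d = 23.
x_0 = 14^23 mod 93 = 80.
x_1 = 80^2 mod 93 = 76.

80, 76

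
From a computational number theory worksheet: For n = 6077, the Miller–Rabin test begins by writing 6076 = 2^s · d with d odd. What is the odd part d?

1519

Halving: 6076 → 3038 → 1519; 1519 is odd.
So 6076 = 2^2 · 1519.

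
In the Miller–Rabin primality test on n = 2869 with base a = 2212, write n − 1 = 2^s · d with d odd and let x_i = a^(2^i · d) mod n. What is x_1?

1635

n − 1 = 2868 = 2^2 · 717, so s = 2 and d = 717.
x_0 = 2212^717 mod 2869 = 1785.
x_1 = 1785^2 mod 2869 = 1635.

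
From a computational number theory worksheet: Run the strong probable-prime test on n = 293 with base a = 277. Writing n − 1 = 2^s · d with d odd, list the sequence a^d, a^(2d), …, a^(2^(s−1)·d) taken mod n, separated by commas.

292, 1

n − 1 = 292 = 2^2 · 73, so s = 2 and d = 73.
x_0 = 277^73 mod 293 = 292.
x_1 = 292^2 mod 293 = 1.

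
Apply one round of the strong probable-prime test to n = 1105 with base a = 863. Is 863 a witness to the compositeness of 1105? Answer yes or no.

no

n − 1 = 1104 = 2^4 · 69, so s = 4 and d = 69.
x_0 = 863^69 mod 1105 = 863.
x_0 is neither 1 nor 1104, so continue squaring.
x_1 = 863^2 mod 1105 = 1104.
x_1 ≡ −1, so 863 is not a witness.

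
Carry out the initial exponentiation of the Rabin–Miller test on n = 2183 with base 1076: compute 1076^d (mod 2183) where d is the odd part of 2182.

1286

n − 1 = 2182 = 2^1 · 1091, so s = 1 and d = 1091.
1076^1091 mod 2183 = 1286.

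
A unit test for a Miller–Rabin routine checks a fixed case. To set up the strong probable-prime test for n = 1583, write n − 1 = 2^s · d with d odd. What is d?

791

Halving: 1582 → 791; 791 is odd.
So 1582 = 2^1 · 791.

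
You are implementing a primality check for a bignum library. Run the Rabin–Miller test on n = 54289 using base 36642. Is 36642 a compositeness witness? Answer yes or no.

no

n − 1 = 54288 = 2^4 · 3393, so s = 4 and d = 3393.
Repeated squaring mod 54289: 36642^1 ≡ 36642, 36642^2 ≡ 14905, 36642^4 ≡ 8437, 36642^8 ≡ 10090, 36642^16 ≡ 16225, 36642^32 ≡ 3264, 36642^64 ≡ 13052, 36642^128 ≡ 50111, 36642^256 ≡ 28915, 36642^512 ≡ 26625, 36642^1024 ≡ 39152, 36642^2048 ≡ 29189.
3393 = 2048 + 1024 + 256 + 64 + 1, so 36642^3393 ≡ 29189·39152·28915·13052·36642 ≡ 46355 (mod 54289).
x_0 = 36642^3393 mod 54289 = 46355.
x_0 is neither 1 nor 54288, so continue squaring.
x_1 = 46355^2 mod 54289 = 27405.
x_2 = 27405^2 mod 54289 = 54288.
x_2 ≡ −1, so 36642 is not a witness.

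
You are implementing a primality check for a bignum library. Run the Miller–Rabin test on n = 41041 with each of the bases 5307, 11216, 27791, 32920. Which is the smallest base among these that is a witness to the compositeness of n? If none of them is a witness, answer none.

11216

n − 1 = 41040 = 2^4 · 2565, so s = 4 and d = 2565.
Base 5307: x_0 = 5307^2565 mod 41041 = 1. x_0 = 1, so 5307 is not a witness.
Base 11216: x_0 = 11216^2565 mod 41041 = 23451. x_0 is neither 1 nor 41040, so continue squaring. x_1 = 23451^2 mod 41041 = 1. x_1 = 1 but x_0 ≠ ±1, a nontrivial square root of 1 — 11216 is a witness and 41041 is composite.
Base 27791: x_0 = 27791^2565 mod 41041 = 20175. x_0 is neither 1 nor 41040, so continue squaring. x_1 = 20175^2 mod 41041 = 27028. x_2 = 27028^2 mod 41041 = 24025. x_3 = 24025^2 mod 41041 = 1. x_3 = 1 but x_2 ≠ ±1, a nontrivial square root of 1 — 27791 is a witness and 41041 is composite.
Base 32920: x_0 = 32920^2565 mod 41041 = 34033. x_0 is neither 1 nor 41040, so continue squaring. x_1 = 34033^2 mod 41041 = 27028. x_2 = 27028^2 mod 41041 = 24025. x_3 = 24025^2 mod 41041 = 1. x_3 = 1 but x_2 ≠ ±1, a nontrivial square root of 1 — 32920 is a witness and 41041 is composite.
The smallest witness among the given bases is 11216.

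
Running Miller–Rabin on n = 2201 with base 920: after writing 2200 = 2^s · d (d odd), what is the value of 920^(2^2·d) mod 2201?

n − 1 = 2200 = 2^3 · 275, so s = 3 and d = 275.
x_0 = 920^275 mod 2201 = 1091.
x_1 = 1091^2 mod 2201 = 1741.
x_2 = 1741^2 mod 2201 = 304.

304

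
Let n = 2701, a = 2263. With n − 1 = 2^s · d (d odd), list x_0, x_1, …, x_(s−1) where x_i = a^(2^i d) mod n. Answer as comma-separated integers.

n − 1 = 2700 = 2^2 · 675, so s = 2 and d = 675.
x_0 = 2263^675 mod 2701 = 438.
x_1 = 438^2 mod 2701 = 73.

438, 73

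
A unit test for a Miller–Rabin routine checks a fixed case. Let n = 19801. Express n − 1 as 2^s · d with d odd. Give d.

Halving: 19800 → 9900 → 4950 → 2475; 2475 is odd.
So 19800 = 2^3 · 2475.

2475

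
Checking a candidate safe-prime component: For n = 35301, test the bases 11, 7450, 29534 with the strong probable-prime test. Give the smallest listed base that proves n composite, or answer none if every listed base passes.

n − 1 = 35300 = 2^2 · 8825, so s = 2 and d = 8825.
Base 11: x_0 = 11^8825 mod 35301 = 3236. x_0 is neither 1 nor 35300, so continue squaring. x_1 = 3236^2 mod 35301 = 22600. Reached i = s−1 = 1 without hitting −1: 11 is a Miller–Rabin witness and 35301 is composite.
Base 7450: x_0 = 7450^8825 mod 35301 = 30958. x_0 is neither 1 nor 35300, so continue squaring. x_1 = 30958^2 mod 35301 = 10915. Reached i = s−1 = 1 without hitting −1: 7450 is a Miller–Rabin witness and 35301 is composite.
Base 29534: x_0 = 29534^8825 mod 35301 = 5426. x_0 is neither 1 nor 35300, so continue squaring. x_1 = 5426^2 mod 35301 = 442. Reached i = s−1 = 1 without hitting −1: 29534 is a Miller–Rabin witness and 35301 is composite.
The smallest witness among the given bases is 11.

11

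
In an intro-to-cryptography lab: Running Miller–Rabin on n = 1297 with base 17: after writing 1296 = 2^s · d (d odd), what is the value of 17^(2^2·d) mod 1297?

n − 1 = 1296 = 2^4 · 81, so s = 4 and d = 81.
x_0 = 17^81 mod 1297 = 1140.
x_1 = 1140^2 mod 1297 = 6.
x_2 = 6^2 mod 1297 = 36.

36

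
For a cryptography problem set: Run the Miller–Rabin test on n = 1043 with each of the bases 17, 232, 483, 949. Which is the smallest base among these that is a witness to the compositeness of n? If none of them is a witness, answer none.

n − 1 = 1042 = 2^1 · 521, so s = 1 and d = 521.
Base 17: x_0 = 17^521 mod 1043 = 145. x_0 ∉ {1, 1042} and s = 1, so 17 is a Miller–Rabin witness and 1043 is composite.
Base 232: x_0 = 232^521 mod 1043 = 820. x_0 ∉ {1, 1042} and s = 1, so 232 is a Miller–Rabin witness and 1043 is composite.
Base 483: x_0 = 483^521 mod 1043 = 168. x_0 ∉ {1, 1042} and s = 1, so 483 is a Miller–Rabin witness and 1043 is composite.
Base 949: x_0 = 949^521 mod 1043 = 58. x_0 ∉ {1, 1042} and s = 1, so 949 is a Miller–Rabin witness and 1043 is composite.
The smallest witness among the given bases is 17.

17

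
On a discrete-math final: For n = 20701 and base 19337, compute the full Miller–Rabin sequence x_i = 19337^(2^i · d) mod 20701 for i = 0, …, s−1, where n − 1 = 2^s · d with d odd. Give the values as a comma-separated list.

18986, 1683

n − 1 = 20700 = 2^2 · 5175, so s = 2 and d = 5175.
x_0 = 19337^5175 mod 20701 = 18986.
x_1 = 18986^2 mod 20701 = 1683.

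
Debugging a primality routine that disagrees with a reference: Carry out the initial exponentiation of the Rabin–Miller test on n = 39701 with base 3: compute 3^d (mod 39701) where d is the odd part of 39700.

n − 1 = 39700 = 2^2 · 9925, so s = 2 and d = 9925.
Repeated squaring mod 39701: 3^1 ≡ 3, 3^2 ≡ 9, 3^4 ≡ 81, 3^8 ≡ 6561, 3^16 ≡ 10837, 3^32 ≡ 5011, 3^64 ≡ 19089, 3^128 ≡ 14143, 3^256 ≡ 10811, 3^512 ≡ 37678, 3^1024 ≡ 3326, 3^2048 ≡ 25398, 3^4096 ≡ 36257, 3^8192 ≡ 30238.
9925 = 8192 + 1024 + 512 + 128 + 64 + 4 + 1, so 3^9925 ≡ 30238·3326·37678·14143·19089·81·3 ≡ 29715 (mod 39701).

29715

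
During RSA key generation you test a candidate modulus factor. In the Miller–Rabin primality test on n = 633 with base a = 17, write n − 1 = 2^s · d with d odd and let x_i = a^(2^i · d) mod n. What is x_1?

n − 1 = 632 = 2^3 · 79, so s = 3 and d = 79.
x_0 = 17^79 mod 633 = 116.
x_1 = 116^2 mod 633 = 163.

163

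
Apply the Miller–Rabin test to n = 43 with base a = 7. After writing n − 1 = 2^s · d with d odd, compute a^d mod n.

42

n − 1 = 42 = 2^1 · 21, so s = 1 and d = 21.
7^21 mod 43 = 42.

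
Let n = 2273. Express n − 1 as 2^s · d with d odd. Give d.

71

Halving: 2272 → 1136 → 568 → 284 → 142 → 71; 71 is odd.
So 2272 = 2^5 · 71.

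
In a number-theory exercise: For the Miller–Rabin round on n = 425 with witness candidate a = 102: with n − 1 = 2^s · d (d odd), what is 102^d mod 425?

n − 1 = 424 = 2^3 · 53, so s = 3 and d = 53.
By repeated squaring, 102^53 ≡ 17 (mod 425).

17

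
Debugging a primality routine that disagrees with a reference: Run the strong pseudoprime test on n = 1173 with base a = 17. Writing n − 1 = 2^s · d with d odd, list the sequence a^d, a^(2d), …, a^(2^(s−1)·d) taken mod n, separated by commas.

986, 952

n − 1 = 1172 = 2^2 · 293, so s = 2 and d = 293.
x_0 = 17^293 mod 1173 = 986.
x_1 = 986^2 mod 1173 = 952.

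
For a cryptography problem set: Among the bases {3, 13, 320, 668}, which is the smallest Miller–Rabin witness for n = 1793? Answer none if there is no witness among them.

n − 1 = 1792 = 2^8 · 7, so s = 8 and d = 7.
Base 3: x_0 = 3^7 mod 1793 = 394. x_0 is neither 1 nor 1792, so continue squaring. x_1 = 394^2 mod 1793 = 1038. x_2 = 1038^2 mod 1793 = 1644. x_3 = 1644^2 mod 1793 = 685. x_4 = 685^2 mod 1793 = 1252. x_5 = 1252^2 mod 1793 = 422. x_6 = 422^2 mod 1793 = 577. x_7 = 577^2 mod 1793 = 1224. Reached i = s−1 = 7 without hitting −1: 3 is a Miller–Rabin witness and 1793 is composite.
Base 13: x_0 = 13^7 mod 1793 = 689. x_0 is neither 1 nor 1792, so continue squaring. x_1 = 689^2 mod 1793 = 1369. x_2 = 1369^2 mod 1793 = 476. x_3 = 476^2 mod 1793 = 658. x_4 = 658^2 mod 1793 = 851. x_5 = 851^2 mod 1793 = 1622. x_6 = 1622^2 mod 1793 = 553. x_7 = 553^2 mod 1793 = 999. Reached i = s−1 = 7 without hitting −1: 13 is a Miller–Rabin witness and 1793 is composite.
Base 320: x_0 = 320^7 mod 1793 = 1728. x_0 is neither 1 nor 1792, so continue squaring. x_1 = 1728^2 mod 1793 = 639. x_2 = 639^2 mod 1793 = 1310. x_3 = 1310^2 mod 1793 = 199. x_4 = 199^2 mod 1793 = 155. x_5 = 155^2 mod 1793 = 716. x_6 = 716^2 mod 1793 = 1651. x_7 = 1651^2 mod 1793 = 441. Reached i = s−1 = 7 without hitting −1: 320 is a Miller–Rabin witness and 1793 is composite.
Base 668: x_0 = 668^7 mod 1793 = 1025. x_0 is neither 1 nor 1792, so continue squaring. x_1 = 1025^2 mod 1793 = 1720. x_2 = 1720^2 mod 1793 = 1743. x_3 = 1743^2 mod 1793 = 707. x_4 = 707^2 mod 1793 = 1395. x_5 = 1395^2 mod 1793 = 620. x_6 = 620^2 mod 1793 = 698. x_7 = 698^2 mod 1793 = 1301. Reached i = s−1 = 7 without hitting −1: 668 is a Miller–Rabin witness and 1793 is composite.
The smallest witness among the given bases is 3.

3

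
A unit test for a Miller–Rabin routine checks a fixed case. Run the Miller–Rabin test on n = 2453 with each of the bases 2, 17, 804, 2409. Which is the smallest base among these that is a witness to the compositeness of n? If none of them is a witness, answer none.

2

n − 1 = 2452 = 2^2 · 613, so s = 2 and d = 613.
Base 2: x_0 = 2^613 mod 2453 = 283. x_0 is neither 1 nor 2452, so continue squaring. x_1 = 283^2 mod 2453 = 1593. Reached i = s−1 = 1 without hitting −1: 2 is a Miller–Rabin witness and 2453 is composite.
Base 17: x_0 = 17^613 mod 2453 = 227. x_0 is neither 1 nor 2452, so continue squaring. x_1 = 227^2 mod 2453 = 16. Reached i = s−1 = 1 without hitting −1: 17 is a Miller–Rabin witness and 2453 is composite.
Base 804: x_0 = 804^613 mod 2453 = 540. x_0 is neither 1 nor 2452, so continue squaring. x_1 = 540^2 mod 2453 = 2146. Reached i = s−1 = 1 without hitting −1: 804 is a Miller–Rabin witness and 2453 is composite.
Base 2409: x_0 = 2409^613 mod 2453 = 1793. x_0 is neither 1 nor 2452, so continue squaring. x_1 = 1793^2 mod 2453 = 1419. Reached i = s−1 = 1 without hitting −1: 2409 is a Miller–Rabin witness and 2453 is composite.
The smallest witness among the given bases is 2.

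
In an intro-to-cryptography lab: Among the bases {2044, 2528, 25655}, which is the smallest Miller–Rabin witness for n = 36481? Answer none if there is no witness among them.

none

n − 1 = 36480 = 2^7 · 285, so s = 7 and d = 285.
Base 2044: x_0 = 2044^285 mod 36481 = 1. x_0 = 1, so 2044 is not a witness.
Base 2528: x_0 = 2528^285 mod 36481 = 1. x_0 = 1, so 2528 is not a witness.
Base 25655: x_0 = 25655^285 mod 36481 = 36480. x_0 = 36480 ≡ −1, so 25655 is not a witness.
No listed base is a witness for 36481.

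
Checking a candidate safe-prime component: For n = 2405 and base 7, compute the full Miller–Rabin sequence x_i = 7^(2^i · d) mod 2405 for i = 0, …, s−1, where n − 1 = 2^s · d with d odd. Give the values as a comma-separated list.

2217, 1674

n − 1 = 2404 = 2^2 · 601, so s = 2 and d = 601.
x_0 = 7^601 mod 2405 = 2217.
x_1 = 2217^2 mod 2405 = 1674.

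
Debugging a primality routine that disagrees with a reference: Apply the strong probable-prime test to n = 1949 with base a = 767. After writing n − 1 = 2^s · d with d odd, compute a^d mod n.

n − 1 = 1948 = 2^2 · 487, so s = 2 and d = 487.
Repeated squaring mod 1949: 767^1 ≡ 767, 767^2 ≡ 1640, 767^4 ≡ 1929, 767^8 ≡ 400, 767^16 ≡ 182, 767^32 ≡ 1940, 767^64 ≡ 81, 767^128 ≡ 714, 767^256 ≡ 1107.
487 = 256 + 128 + 64 + 32 + 4 + 2 + 1, so 767^487 ≡ 1107·714·81·1940·1929·1640·767 ≡ 1360 (mod 1949).

1360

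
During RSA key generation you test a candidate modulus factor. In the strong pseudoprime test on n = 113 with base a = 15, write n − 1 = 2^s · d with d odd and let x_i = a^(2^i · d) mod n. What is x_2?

1

n − 1 = 112 = 2^4 · 7, so s = 4 and d = 7.
x_0 = 15^7 mod 113 = 98.
x_1 = 98^2 mod 113 = 112.
x_2 = 112^2 mod 113 = 1.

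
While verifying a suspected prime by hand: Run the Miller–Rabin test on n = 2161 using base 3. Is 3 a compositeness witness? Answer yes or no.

no

n − 1 = 2160 = 2^4 · 135, so s = 4 and d = 135.
x_0 = 3^135 mod 2161 = 1826.
x_0 is neither 1 nor 2160, so continue squaring.
x_1 = 1826^2 mod 2161 = 2014.
x_2 = 2014^2 mod 2161 = 2160.
x_2 ≡ −1, so 3 is not a witness.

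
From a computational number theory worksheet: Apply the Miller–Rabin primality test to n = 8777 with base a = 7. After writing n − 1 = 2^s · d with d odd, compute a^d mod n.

n − 1 = 8776 = 2^3 · 1097, so s = 3 and d = 1097.
7^1097 mod 8777 = 6847.

6847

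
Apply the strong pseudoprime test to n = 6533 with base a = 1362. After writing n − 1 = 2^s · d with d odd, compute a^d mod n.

3101

n − 1 = 6532 = 2^2 · 1633, so s = 2 and d = 1633.
1362^1633 mod 6533 = 3101.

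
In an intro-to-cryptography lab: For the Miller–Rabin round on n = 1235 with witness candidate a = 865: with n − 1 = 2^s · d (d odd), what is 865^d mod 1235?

440

n − 1 = 1234 = 2^1 · 617, so s = 1 and d = 617.
Repeated squaring mod 1235: 865^1 ≡ 865, 865^2 ≡ 1050, 865^4 ≡ 880, 865^8 ≡ 55, 865^16 ≡ 555, 865^32 ≡ 510, 865^64 ≡ 750, 865^128 ≡ 575, 865^256 ≡ 880, 865^512 ≡ 55.
617 = 512 + 64 + 32 + 8 + 1, so 865^617 ≡ 55·750·510·55·865 ≡ 440 (mod 1235).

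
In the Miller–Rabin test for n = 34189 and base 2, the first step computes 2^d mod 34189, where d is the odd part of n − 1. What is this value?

n − 1 = 34188 = 2^2 · 8547, so s = 2 and d = 8547.
Repeated squaring mod 34189: 2^1 ≡ 2, 2^2 ≡ 4, 2^4 ≡ 16, 2^8 ≡ 256, 2^16 ≡ 31347, 2^32 ≡ 8360, 2^64 ≡ 7284, 2^128 ≡ 29517, 2^256 ≡ 15002, 2^512 ≡ 28006, 2^1024 ≡ 6187, 2^2048 ≡ 21478, 2^4096 ≡ 26496, 2^8192 ≡ 1090.
8547 = 8192 + 256 + 64 + 32 + 2 + 1, so 2^8547 ≡ 1090·15002·7284·8360·4·2 ≡ 22562 (mod 34189).

22562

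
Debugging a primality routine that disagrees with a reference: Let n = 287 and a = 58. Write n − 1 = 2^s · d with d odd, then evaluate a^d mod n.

n − 1 = 286 = 2^1 · 143, so s = 1 and d = 143.
58^143 mod 287 = 130.

130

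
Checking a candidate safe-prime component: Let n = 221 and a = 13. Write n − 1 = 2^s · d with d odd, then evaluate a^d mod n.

208

n − 1 = 220 = 2^2 · 55, so s = 2 and d = 55.
Repeated squaring mod 221: 13^1 ≡ 13, 13^2 ≡ 169, 13^4 ≡ 52, 13^8 ≡ 52, 13^16 ≡ 52, 13^32 ≡ 52.
55 = 32 + 16 + 4 + 2 + 1, so 13^55 ≡ 52·52·52·169·13 ≡ 208 (mod 221).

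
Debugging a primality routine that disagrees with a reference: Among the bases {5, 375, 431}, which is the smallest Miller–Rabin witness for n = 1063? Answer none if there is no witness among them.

n − 1 = 1062 = 2^1 · 531, so s = 1 and d = 531.
Base 5: x_0 = 5^531 mod 1063 = 1062. x_0 = 1062 ≡ −1, so 5 is not a witness.
Base 375: x_0 = 375^531 mod 1063 = 1. x_0 = 1, so 375 is not a witness.
Base 431: x_0 = 431^531 mod 1063 = 1. x_0 = 1, so 431 is not a witness.
No listed base is a witness for 1063.

none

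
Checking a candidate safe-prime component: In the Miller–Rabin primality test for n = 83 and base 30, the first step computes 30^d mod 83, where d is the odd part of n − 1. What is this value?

n − 1 = 82 = 2^1 · 41, so s = 1 and d = 41.
By repeated squaring, 30^41 ≡ 1 (mod 83).

1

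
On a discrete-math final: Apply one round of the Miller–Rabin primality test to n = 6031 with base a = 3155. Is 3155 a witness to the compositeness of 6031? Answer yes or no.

no

n − 1 = 6030 = 2^1 · 3015, so s = 1 and d = 3015.
Repeated squaring mod 6031: 3155^1 ≡ 3155, 3155^2 ≡ 2875, 3155^4 ≡ 3155, 3155^8 ≡ 2875, 3155^16 ≡ 3155, 3155^32 ≡ 2875, 3155^64 ≡ 3155, 3155^128 ≡ 2875, 3155^256 ≡ 3155, 3155^512 ≡ 2875, 3155^1024 ≡ 3155, 3155^2048 ≡ 2875.
3015 = 2048 + 512 + 256 + 128 + 64 + 4 + 2 + 1, so 3155^3015 ≡ 2875·2875·3155·2875·3155·3155·2875·3155 ≡ 1 (mod 6031).
x_0 = 3155^3015 mod 6031 = 1.
x_0 = 1, so 3155 is not a witness.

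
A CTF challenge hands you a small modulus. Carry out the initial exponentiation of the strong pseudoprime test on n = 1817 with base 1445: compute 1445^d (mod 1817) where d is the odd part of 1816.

1556

n − 1 = 1816 = 2^3 · 227, so s = 3 and d = 227.
Repeated squaring mod 1817: 1445^1 ≡ 1445, 1445^2 ≡ 292, 1445^4 ≡ 1682, 1445^8 ≡ 55, 1445^16 ≡ 1208, 1445^32 ≡ 213, 1445^64 ≡ 1761, 1445^128 ≡ 1319.
227 = 128 + 64 + 32 + 2 + 1, so 1445^227 ≡ 1319·1761·213·292·1445 ≡ 1556 (mod 1817).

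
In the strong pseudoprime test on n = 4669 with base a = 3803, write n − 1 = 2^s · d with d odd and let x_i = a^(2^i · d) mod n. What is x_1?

n − 1 = 4668 = 2^2 · 1167, so s = 2 and d = 1167.
x_0 = 3803^1167 mod 4669 = 3228.
x_1 = 3228^2 mod 4669 = 3445.

3445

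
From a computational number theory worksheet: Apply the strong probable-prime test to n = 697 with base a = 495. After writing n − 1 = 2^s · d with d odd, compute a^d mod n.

383

n − 1 = 696 = 2^3 · 87, so s = 3 and d = 87.
495^87 mod 697 = 383.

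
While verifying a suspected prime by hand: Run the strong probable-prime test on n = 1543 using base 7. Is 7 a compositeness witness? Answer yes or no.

no

n − 1 = 1542 = 2^1 · 771, so s = 1 and d = 771.
By repeated squaring, 7^771 ≡ 1 (mod 1543).
x_0 = 7^771 mod 1543 = 1.
x_0 = 1, so 7 is not a witness.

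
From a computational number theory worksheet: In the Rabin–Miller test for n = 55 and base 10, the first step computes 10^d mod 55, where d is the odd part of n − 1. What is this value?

n − 1 = 54 = 2^1 · 27, so s = 1 and d = 27.
Repeated squaring mod 55: 10^1 ≡ 10, 10^2 ≡ 45, 10^4 ≡ 45, 10^8 ≡ 45, 10^16 ≡ 45.
27 = 16 + 8 + 2 + 1, so 10^27 ≡ 45·45·45·10 ≡ 10 (mod 55).

10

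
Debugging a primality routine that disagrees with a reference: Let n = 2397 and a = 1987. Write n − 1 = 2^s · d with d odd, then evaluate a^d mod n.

n − 1 = 2396 = 2^2 · 599, so s = 2 and d = 599.
1987^599 mod 2397 = 2269.

2269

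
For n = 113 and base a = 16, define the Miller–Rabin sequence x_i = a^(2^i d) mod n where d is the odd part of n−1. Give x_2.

1

n − 1 = 112 = 2^4 · 7, so s = 4 and d = 7.
Repeated squaring mod 113: 16^1 ≡ 16, 16^2 ≡ 30, 16^4 ≡ 109.
7 = 4 + 2 + 1, so 16^7 ≡ 109·30·16 ≡ 1 (mod 113).
x_0 = 1.
x_1 = 1^2 mod 113 = 1.
x_2 = 1^2 mod 113 = 1.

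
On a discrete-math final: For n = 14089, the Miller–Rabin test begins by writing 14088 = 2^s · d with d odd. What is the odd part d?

1761

Halving: 14088 → 7044 → 3522 → 1761; 1761 is odd.
So 14088 = 2^3 · 1761.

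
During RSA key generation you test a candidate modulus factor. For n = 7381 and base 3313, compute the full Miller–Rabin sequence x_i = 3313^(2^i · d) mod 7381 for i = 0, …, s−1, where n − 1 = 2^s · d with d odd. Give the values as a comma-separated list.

n − 1 = 7380 = 2^2 · 1845, so s = 2 and d = 1845.
x_0 = 3313^1845 mod 7381 = 2683.
x_1 = 2683^2 mod 7381 = 2014.

2683, 2014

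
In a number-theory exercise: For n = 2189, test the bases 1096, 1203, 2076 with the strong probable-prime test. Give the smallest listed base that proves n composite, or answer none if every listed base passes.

1096

n − 1 = 2188 = 2^2 · 547, so s = 2 and d = 547.
Base 1096: x_0 = 1096^547 mod 2189 = 83. x_0 is neither 1 nor 2188, so continue squaring. x_1 = 83^2 mod 2189 = 322. Reached i = s−1 = 1 without hitting −1: 1096 is a Miller–Rabin witness and 2189 is composite.
Base 1203: x_0 = 1203^547 mod 2189 = 951. x_0 is neither 1 nor 2188, so continue squaring. x_1 = 951^2 mod 2189 = 344. Reached i = s−1 = 1 without hitting −1: 1203 is a Miller–Rabin witness and 2189 is composite.
Base 2076: x_0 = 2076^547 mod 2189 = 1861. x_0 is neither 1 nor 2188, so continue squaring. x_1 = 1861^2 mod 2189 = 323. Reached i = s−1 = 1 without hitting −1: 2076 is a Miller–Rabin witness and 2189 is composite.
The smallest witness among the given bases is 1096.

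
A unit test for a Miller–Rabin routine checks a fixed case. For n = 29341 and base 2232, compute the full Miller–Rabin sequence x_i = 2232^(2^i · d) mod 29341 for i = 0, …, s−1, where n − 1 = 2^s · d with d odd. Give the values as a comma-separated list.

4330, 1

n − 1 = 29340 = 2^2 · 7335, so s = 2 and d = 7335.
x_0 = 2232^7335 mod 29341 = 4330.
x_1 = 4330^2 mod 29341 = 1.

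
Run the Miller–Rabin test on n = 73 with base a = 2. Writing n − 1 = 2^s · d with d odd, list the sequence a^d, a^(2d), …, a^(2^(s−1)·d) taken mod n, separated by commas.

n − 1 = 72 = 2^3 · 9, so s = 3 and d = 9.
x_0 = 2^9 mod 73 = 1.
x_1 = 1^2 mod 73 = 1.
x_2 = 1^2 mod 73 = 1.

1, 1, 1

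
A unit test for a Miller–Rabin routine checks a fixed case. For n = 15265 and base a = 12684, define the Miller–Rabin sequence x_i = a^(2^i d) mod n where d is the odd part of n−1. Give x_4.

6021

n − 1 = 15264 = 2^5 · 477, so s = 5 and d = 477.
By repeated squaring, 12684^477 ≡ 9244 (mod 15265).
x_0 = 9244.
x_1 = 9244^2 mod 15265 = 13331.
x_2 = 13331^2 mod 15265 = 431.
x_3 = 431^2 mod 15265 = 2581.
x_4 = 2581^2 mod 15265 = 6021.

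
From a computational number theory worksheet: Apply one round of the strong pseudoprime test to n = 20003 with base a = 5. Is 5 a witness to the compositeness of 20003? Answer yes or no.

yes

n − 1 = 20002 = 2^1 · 10001, so s = 1 and d = 10001.
x_0 = 5^10001 mod 20003 = 17598.
x_0 ∉ {1, 20002} and s = 1, so 5 is a Miller–Rabin witness and 20003 is composite.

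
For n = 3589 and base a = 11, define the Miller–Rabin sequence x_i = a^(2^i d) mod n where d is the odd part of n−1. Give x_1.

2295

n − 1 = 3588 = 2^2 · 897, so s = 2 and d = 897.
x_0 = 11^897 mod 3589 = 1738.
x_1 = 1738^2 mod 3589 = 2295.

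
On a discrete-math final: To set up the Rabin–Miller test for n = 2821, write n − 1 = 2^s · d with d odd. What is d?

Halving: 2820 → 1410 → 705; 705 is odd.
So 2820 = 2^2 · 705.

705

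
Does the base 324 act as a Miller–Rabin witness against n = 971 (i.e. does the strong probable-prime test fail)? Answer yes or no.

no

n − 1 = 970 = 2^1 · 485, so s = 1 and d = 485.
Repeated squaring mod 971: 324^1 ≡ 324, 324^2 ≡ 108, 324^4 ≡ 12, 324^8 ≡ 144, 324^16 ≡ 345, 324^32 ≡ 563, 324^64 ≡ 423, 324^128 ≡ 265, 324^256 ≡ 313.
485 = 256 + 128 + 64 + 32 + 4 + 1, so 324^485 ≡ 313·265·423·563·12·324 ≡ 1 (mod 971).
x_0 = 324^485 mod 971 = 1.
x_0 = 1, so 324 is not a witness.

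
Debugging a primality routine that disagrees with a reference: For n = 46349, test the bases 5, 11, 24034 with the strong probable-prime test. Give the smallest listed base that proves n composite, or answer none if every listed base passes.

none

n − 1 = 46348 = 2^2 · 11587, so s = 2 and d = 11587.
Base 5: x_0 = 5^11587 mod 46349 = 46348. x_0 = 46348 ≡ −1, so 5 is not a witness.
Base 11: x_0 = 11^11587 mod 46349 = 4838. x_0 is neither 1 nor 46348, so continue squaring. x_1 = 4838^2 mod 46349 = 46348. x_1 ≡ −1, so 11 is not a witness.
Base 24034: x_0 = 24034^11587 mod 46349 = 1. x_0 = 1, so 24034 is not a witness.
No listed base is a witness for 46349.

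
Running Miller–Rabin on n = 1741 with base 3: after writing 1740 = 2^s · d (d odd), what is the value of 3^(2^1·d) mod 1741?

1

n − 1 = 1740 = 2^2 · 435, so s = 2 and d = 435.
By repeated squaring, 3^435 ≡ 1740 (mod 1741).
x_0 = 1740.
x_1 = 1740^2 mod 1741 = 1.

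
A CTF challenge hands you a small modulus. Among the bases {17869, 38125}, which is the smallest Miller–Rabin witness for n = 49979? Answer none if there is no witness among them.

17869

n − 1 = 49978 = 2^1 · 24989, so s = 1 and d = 24989.
Base 17869: x_0 = 17869^24989 mod 49979 = 32772. x_0 ∉ {1, 49978} and s = 1, so 17869 is a Miller–Rabin witness and 49979 is composite.
Base 38125: x_0 = 38125^24989 mod 49979 = 7577. x_0 ∉ {1, 49978} and s = 1, so 38125 is a Miller–Rabin witness and 49979 is composite.
The smallest witness among the given bases is 17869.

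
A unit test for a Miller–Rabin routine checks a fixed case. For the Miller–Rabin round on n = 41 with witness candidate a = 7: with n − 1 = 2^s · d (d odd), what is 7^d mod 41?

38

n − 1 = 40 = 2^3 · 5, so s = 3 and d = 5.
7^5 mod 41 = 38.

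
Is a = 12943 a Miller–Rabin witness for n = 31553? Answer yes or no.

yes

n − 1 = 31552 = 2^6 · 493, so s = 6 and d = 493.
x_0 = 12943^493 mod 31553 = 7994.
x_0 is neither 1 nor 31552, so continue squaring.
x_1 = 7994^2 mod 31553 = 9211.
x_2 = 9211^2 mod 31553 = 28057.
x_3 = 28057^2 mod 31553 = 11005.
x_4 = 11005^2 mod 31553 = 9611.
x_5 = 9611^2 mod 31553 = 15690.
Reached i = s−1 = 5 without hitting −1: 12943 is a Miller–Rabin witness and 31553 is composite.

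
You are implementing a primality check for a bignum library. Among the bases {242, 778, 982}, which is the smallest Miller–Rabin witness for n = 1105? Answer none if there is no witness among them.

none

n − 1 = 1104 = 2^4 · 69, so s = 4 and d = 69.
Base 242: x_0 = 242^69 mod 1105 = 242. x_0 is neither 1 nor 1104, so continue squaring. x_1 = 242^2 mod 1105 = 1104. x_1 ≡ −1, so 242 is not a witness.
Base 778: x_0 = 778^69 mod 1105 = 268. x_0 is neither 1 nor 1104, so continue squaring. x_1 = 268^2 mod 1105 = 1104. x_1 ≡ −1, so 778 is not a witness.
Base 982: x_0 = 982^69 mod 1105 = 47. x_0 is neither 1 nor 1104, so continue squaring. x_1 = 47^2 mod 1105 = 1104. x_1 ≡ −1, so 982 is not a witness.
No listed base is a witness for 1105.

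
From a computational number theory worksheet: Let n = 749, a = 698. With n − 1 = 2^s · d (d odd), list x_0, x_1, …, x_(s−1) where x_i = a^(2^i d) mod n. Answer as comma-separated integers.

159, 564

n − 1 = 748 = 2^2 · 187, so s = 2 and d = 187.
x_0 = 698^187 mod 749 = 159.
x_1 = 159^2 mod 749 = 564.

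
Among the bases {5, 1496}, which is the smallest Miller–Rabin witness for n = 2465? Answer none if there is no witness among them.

n − 1 = 2464 = 2^5 · 77, so s = 5 and d = 77.
Base 5: x_0 = 5^77 mod 2465 = 2145. x_0 is neither 1 nor 2464, so continue squaring. x_1 = 2145^2 mod 2465 = 1335. x_2 = 1335^2 mod 2465 = 30. x_3 = 30^2 mod 2465 = 900. x_4 = 900^2 mod 2465 = 1480. Reached i = s−1 = 4 without hitting −1: 5 is a Miller–Rabin witness and 2465 is composite.
Base 1496: x_0 = 1496^77 mod 2465 = 1496. x_0 is neither 1 nor 2464, so continue squaring. x_1 = 1496^2 mod 2465 = 2261. x_2 = 2261^2 mod 2465 = 2176. x_3 = 2176^2 mod 2465 = 2176. x_4 = 2176^2 mod 2465 = 2176. Reached i = s−1 = 4 without hitting −1: 1496 is a Miller–Rabin witness and 2465 is composite.
The smallest witness among the given bases is 5.

5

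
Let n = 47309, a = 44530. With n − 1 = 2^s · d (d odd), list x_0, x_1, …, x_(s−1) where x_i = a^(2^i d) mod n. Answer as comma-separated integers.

n − 1 = 47308 = 2^2 · 11827, so s = 2 and d = 11827.
x_0 = 44530^11827 mod 47309 = 1.
x_1 = 1^2 mod 47309 = 1.

1, 1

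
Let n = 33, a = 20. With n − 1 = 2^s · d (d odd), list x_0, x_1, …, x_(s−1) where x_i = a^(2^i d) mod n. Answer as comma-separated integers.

20, 4, 16, 25, 31

n − 1 = 32 = 2^5 · 1, so s = 5 and d = 1.
x_0 = 20^1 mod 33 = 20.
x_1 = 20^2 mod 33 = 4.
x_2 = 4^2 mod 33 = 16.
x_3 = 16^2 mod 33 = 25.
x_4 = 25^2 mod 33 = 31.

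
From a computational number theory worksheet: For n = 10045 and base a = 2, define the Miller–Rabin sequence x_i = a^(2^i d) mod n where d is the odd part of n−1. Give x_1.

9024

n − 1 = 10044 = 2^2 · 2511, so s = 2 and d = 2511.
x_0 = 2^2511 mod 10045 = 9633.
x_1 = 9633^2 mod 10045 = 9024.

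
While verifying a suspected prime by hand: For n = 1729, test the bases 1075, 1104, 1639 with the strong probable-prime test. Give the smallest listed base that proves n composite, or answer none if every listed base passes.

n − 1 = 1728 = 2^6 · 27, so s = 6 and d = 27.
Base 1075: x_0 = 1075^27 mod 1729 = 1. x_0 = 1, so 1075 is not a witness.
Base 1104: x_0 = 1104^27 mod 1729 = 1728. x_0 = 1728 ≡ −1, so 1104 is not a witness.
Base 1639: x_0 = 1639^27 mod 1729 = 1. x_0 = 1, so 1639 is not a witness.
No listed base is a witness for 1729.

none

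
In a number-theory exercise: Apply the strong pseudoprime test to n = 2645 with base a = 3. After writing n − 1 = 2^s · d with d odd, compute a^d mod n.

n − 1 = 2644 = 2^2 · 661, so s = 2 and d = 661.
Repeated squaring mod 2645: 3^1 ≡ 3, 3^2 ≡ 9, 3^4 ≡ 81, 3^8 ≡ 1271, 3^16 ≡ 1991, 3^32 ≡ 1871, 3^64 ≡ 1306, 3^128 ≡ 2256, 3^256 ≡ 556, 3^512 ≡ 2316.
661 = 512 + 128 + 16 + 4 + 1, so 3^661 ≡ 2316·2256·1991·81·3 ≡ 808 (mod 2645).

808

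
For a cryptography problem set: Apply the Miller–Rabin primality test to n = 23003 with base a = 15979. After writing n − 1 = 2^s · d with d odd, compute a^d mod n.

n − 1 = 23002 = 2^1 · 11501, so s = 1 and d = 11501.
15979^11501 mod 23003 = 1.

1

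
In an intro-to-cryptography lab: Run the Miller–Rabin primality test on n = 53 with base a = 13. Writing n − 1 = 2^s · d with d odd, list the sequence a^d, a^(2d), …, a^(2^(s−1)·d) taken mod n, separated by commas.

1, 1

n − 1 = 52 = 2^2 · 13, so s = 2 and d = 13.
x_0 = 13^13 mod 53 = 1.
x_1 = 1^2 mod 53 = 1.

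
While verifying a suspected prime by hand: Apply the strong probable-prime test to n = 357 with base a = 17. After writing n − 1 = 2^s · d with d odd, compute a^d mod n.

n − 1 = 356 = 2^2 · 89, so s = 2 and d = 89.
Repeated squaring mod 357: 17^1 ≡ 17, 17^2 ≡ 289, 17^4 ≡ 340, 17^8 ≡ 289, 17^16 ≡ 340, 17^32 ≡ 289, 17^64 ≡ 340.
89 = 64 + 16 + 8 + 1, so 17^89 ≡ 340·340·289·17 ≡ 68 (mod 357).

68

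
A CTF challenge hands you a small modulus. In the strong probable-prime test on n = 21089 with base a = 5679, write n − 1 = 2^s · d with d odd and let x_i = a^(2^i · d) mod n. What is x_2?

n − 1 = 21088 = 2^5 · 659, so s = 5 and d = 659.
Repeated squaring mod 21089: 5679^1 ≡ 5679, 5679^2 ≡ 5960, 5679^4 ≡ 7724, 5679^8 ≡ 20484, 5679^16 ≡ 7512, 5679^32 ≡ 17069, 5679^64 ≡ 6226, 5679^128 ≡ 1494, 5679^256 ≡ 17691, 5679^512 ≡ 10721.
659 = 512 + 128 + 16 + 2 + 1, so 5679^659 ≡ 10721·1494·7512·5960·5679 ≡ 2618 (mod 21089).
x_0 = 2618.
x_1 = 2618^2 mod 21089 = 21088.
x_2 = 21088^2 mod 21089 = 1.

1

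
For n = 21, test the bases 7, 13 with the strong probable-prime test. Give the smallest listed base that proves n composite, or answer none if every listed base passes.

n − 1 = 20 = 2^2 · 5, so s = 2 and d = 5.
Base 7: x_0 = 7^5 mod 21 = 7. x_0 is neither 1 nor 20, so continue squaring. x_1 = 7^2 mod 21 = 7. Reached i = s−1 = 1 without hitting −1: 7 is a Miller–Rabin witness and 21 is composite.
Base 13: x_0 = 13^5 mod 21 = 13. x_0 is neither 1 nor 20, so continue squaring. x_1 = 13^2 mod 21 = 1. x_1 = 1 but x_0 ≠ ±1, a nontrivial square root of 1 — 13 is a witness and 21 is composite.
The smallest witness among the given bases is 7.

7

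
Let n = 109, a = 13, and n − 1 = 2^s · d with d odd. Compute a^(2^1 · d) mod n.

108

n − 1 = 108 = 2^2 · 27, so s = 2 and d = 27.
Repeated squaring mod 109: 13^1 ≡ 13, 13^2 ≡ 60, 13^4 ≡ 3, 13^8 ≡ 9, 13^16 ≡ 81.
27 = 16 + 8 + 2 + 1, so 13^27 ≡ 81·9·60·13 ≡ 76 (mod 109).
x_0 = 76.
x_1 = 76^2 mod 109 = 108.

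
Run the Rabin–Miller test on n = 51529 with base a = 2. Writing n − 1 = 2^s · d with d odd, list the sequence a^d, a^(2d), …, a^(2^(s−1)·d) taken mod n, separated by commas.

13619, 24290, 48579

n − 1 = 51528 = 2^3 · 6441, so s = 3 and d = 6441.
x_0 = 2^6441 mod 51529 = 13619.
x_1 = 13619^2 mod 51529 = 24290.
x_2 = 24290^2 mod 51529 = 48579.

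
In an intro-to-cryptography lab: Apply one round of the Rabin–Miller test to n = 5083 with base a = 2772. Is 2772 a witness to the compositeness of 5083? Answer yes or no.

n − 1 = 5082 = 2^1 · 2541, so s = 1 and d = 2541.
x_0 = 2772^2541 mod 5083 = 1.
x_0 = 1, so 2772 is not a witness.

no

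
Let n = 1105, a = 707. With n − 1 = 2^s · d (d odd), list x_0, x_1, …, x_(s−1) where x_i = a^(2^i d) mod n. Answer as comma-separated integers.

n − 1 = 1104 = 2^4 · 69, so s = 4 and d = 69.
x_0 = 707^69 mod 1105 = 57.
x_1 = 57^2 mod 1105 = 1039.
x_2 = 1039^2 mod 1105 = 1041.
x_3 = 1041^2 mod 1105 = 781.

57, 1039, 1041, 781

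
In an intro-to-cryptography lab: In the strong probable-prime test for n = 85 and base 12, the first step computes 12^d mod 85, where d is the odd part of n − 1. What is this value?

n − 1 = 84 = 2^2 · 21, so s = 2 and d = 21.
12^21 mod 85 = 37.

37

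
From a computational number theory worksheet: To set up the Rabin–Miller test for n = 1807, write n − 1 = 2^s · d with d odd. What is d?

Halving: 1806 → 903; 903 is odd.
So 1806 = 2^1 · 903.

903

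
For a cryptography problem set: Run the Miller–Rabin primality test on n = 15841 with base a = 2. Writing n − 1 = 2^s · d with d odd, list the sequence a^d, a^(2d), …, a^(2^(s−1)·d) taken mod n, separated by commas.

n − 1 = 15840 = 2^5 · 495, so s = 5 and d = 495.
x_0 = 2^495 mod 15841 = 1.
x_1 = 1^2 mod 15841 = 1.
x_2 = 1^2 mod 15841 = 1.
x_3 = 1^2 mod 15841 = 1.
x_4 = 1^2 mod 15841 = 1.

1, 1, 1, 1, 1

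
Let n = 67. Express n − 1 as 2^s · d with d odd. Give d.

Halving: 66 → 33; 33 is odd.
So 66 = 2^1 · 33.

33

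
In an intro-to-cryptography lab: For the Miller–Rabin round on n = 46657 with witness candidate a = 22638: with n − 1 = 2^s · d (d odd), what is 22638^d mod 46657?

n − 1 = 46656 = 2^6 · 729, so s = 6 and d = 729.
Repeated squaring mod 46657: 22638^1 ≡ 22638, 22638^2 ≡ 45213, 22638^4 ≡ 32228, 22638^8 ≡ 12507, 22638^16 ≡ 30785, 22638^32 ≡ 19241, 22638^64 ≡ 39443, 22638^128 ≡ 19241, 22638^256 ≡ 39443, 22638^512 ≡ 19241.
729 = 512 + 128 + 64 + 16 + 8 + 1, so 22638^729 ≡ 19241·19241·39443·30785·12507·22638 ≡ 12056 (mod 46657).

12056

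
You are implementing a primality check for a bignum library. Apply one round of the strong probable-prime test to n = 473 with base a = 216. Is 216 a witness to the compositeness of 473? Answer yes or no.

yes

n − 1 = 472 = 2^3 · 59, so s = 3 and d = 59.
x_0 = 216^59 mod 473 = 173.
x_0 is neither 1 nor 472, so continue squaring.
x_1 = 173^2 mod 473 = 130.
x_2 = 130^2 mod 473 = 345.
Reached i = s−1 = 2 without hitting −1: 216 is a Miller–Rabin witness and 473 is composite.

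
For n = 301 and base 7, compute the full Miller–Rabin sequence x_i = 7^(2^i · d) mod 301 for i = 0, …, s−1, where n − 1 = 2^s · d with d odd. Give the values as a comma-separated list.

42, 259

n − 1 = 300 = 2^2 · 75, so s = 2 and d = 75.
x_0 = 7^75 mod 301 = 42.
x_1 = 42^2 mod 301 = 259.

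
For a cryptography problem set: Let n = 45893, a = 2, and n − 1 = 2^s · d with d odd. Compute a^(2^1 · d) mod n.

n − 1 = 45892 = 2^2 · 11473, so s = 2 and d = 11473.
x_0 = 2^11473 mod 45893 = 38581.
x_1 = 38581^2 mod 45893 = 45892.

45892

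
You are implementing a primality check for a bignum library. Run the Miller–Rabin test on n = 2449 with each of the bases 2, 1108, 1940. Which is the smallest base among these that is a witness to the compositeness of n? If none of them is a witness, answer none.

n − 1 = 2448 = 2^4 · 153, so s = 4 and d = 153.
Base 2: x_0 = 2^153 mod 2449 = 721. x_0 is neither 1 nor 2448, so continue squaring. x_1 = 721^2 mod 2449 = 653. x_2 = 653^2 mod 2449 = 283. x_3 = 283^2 mod 2449 = 1721. Reached i = s−1 = 3 without hitting −1: 2 is a Miller–Rabin witness and 2449 is composite.
Base 1108: x_0 = 1108^153 mod 2449 = 1906. x_0 is neither 1 nor 2448, so continue squaring. x_1 = 1906^2 mod 2449 = 969. x_2 = 969^2 mod 2449 = 994. x_3 = 994^2 mod 2449 = 1089. Reached i = s−1 = 3 without hitting −1: 1108 is a Miller–Rabin witness and 2449 is composite.
Base 1940: x_0 = 1940^153 mod 2449 = 97. x_0 is neither 1 nor 2448, so continue squaring. x_1 = 97^2 mod 2449 = 2062. x_2 = 2062^2 mod 2449 = 380. x_3 = 380^2 mod 2449 = 2358. Reached i = s−1 = 3 without hitting −1: 1940 is a Miller–Rabin witness and 2449 is composite.
The smallest witness among the given bases is 2.

2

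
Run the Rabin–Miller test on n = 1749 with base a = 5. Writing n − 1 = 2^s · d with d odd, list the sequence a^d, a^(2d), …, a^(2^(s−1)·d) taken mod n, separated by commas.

n − 1 = 1748 = 2^2 · 437, so s = 2 and d = 437.
x_0 = 5^437 mod 1749 = 80.
x_1 = 80^2 mod 1749 = 1153.

80, 1153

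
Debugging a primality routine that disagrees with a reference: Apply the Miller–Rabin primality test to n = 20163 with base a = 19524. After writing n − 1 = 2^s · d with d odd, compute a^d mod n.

n − 1 = 20162 = 2^1 · 10081, so s = 1 and d = 10081.
19524^10081 mod 20163 = 16950.

16950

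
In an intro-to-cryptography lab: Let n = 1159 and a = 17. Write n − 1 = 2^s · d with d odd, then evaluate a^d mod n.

1151

n − 1 = 1158 = 2^1 · 579, so s = 1 and d = 579.
17^579 mod 1159 = 1151.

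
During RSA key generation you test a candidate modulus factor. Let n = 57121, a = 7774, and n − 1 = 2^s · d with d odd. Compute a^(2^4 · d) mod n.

9800

n − 1 = 57120 = 2^5 · 1785, so s = 5 and d = 1785.
Repeated squaring mod 57121: 7774^1 ≡ 7774, 7774^2 ≡ 1058, 7774^4 ≡ 34065, 7774^8 ≡ 11110, 7774^16 ≡ 50740, 7774^32 ≡ 47009, 7774^64 ≡ 5954, 7774^128 ≡ 35096, 7774^256 ≡ 29093, 7774^512 ≡ 40792, 7774^1024 ≡ 52534.
1785 = 1024 + 512 + 128 + 64 + 32 + 16 + 8 + 1, so 7774^1785 ≡ 52534·40792·35096·5954·47009·50740·11110·7774 ≡ 24377 (mod 57121).
x_0 = 24377.
x_1 = 24377^2 mod 57121 = 8366.
x_2 = 8366^2 mod 57121 = 16731.
x_3 = 16731^2 mod 57121 = 33461.
x_4 = 33461^2 mod 57121 = 9800.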